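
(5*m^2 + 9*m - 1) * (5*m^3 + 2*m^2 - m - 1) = 25*m^5 + 55*m^4 + 8*m^3 - 16*m^2 - 8*m + 1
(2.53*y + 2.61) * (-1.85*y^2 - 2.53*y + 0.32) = -4.6805*y^3 - 11.2294*y^2 - 5.7937*y + 0.8352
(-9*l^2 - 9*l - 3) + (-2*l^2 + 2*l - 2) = -11*l^2 - 7*l - 5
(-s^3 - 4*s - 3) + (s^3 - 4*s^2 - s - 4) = -4*s^2 - 5*s - 7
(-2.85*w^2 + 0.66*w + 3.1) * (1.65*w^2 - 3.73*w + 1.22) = -4.7025*w^4 + 11.7195*w^3 - 0.8238*w^2 - 10.7578*w + 3.782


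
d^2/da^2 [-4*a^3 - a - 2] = -24*a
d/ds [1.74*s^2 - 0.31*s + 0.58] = 3.48*s - 0.31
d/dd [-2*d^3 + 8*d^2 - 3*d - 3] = -6*d^2 + 16*d - 3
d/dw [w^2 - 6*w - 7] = 2*w - 6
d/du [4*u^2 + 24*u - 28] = 8*u + 24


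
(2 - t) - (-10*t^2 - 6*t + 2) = 10*t^2 + 5*t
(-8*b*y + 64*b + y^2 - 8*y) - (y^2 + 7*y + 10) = -8*b*y + 64*b - 15*y - 10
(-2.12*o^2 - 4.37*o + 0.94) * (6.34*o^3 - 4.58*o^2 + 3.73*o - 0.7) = -13.4408*o^5 - 17.9962*o^4 + 18.0666*o^3 - 19.1213*o^2 + 6.5652*o - 0.658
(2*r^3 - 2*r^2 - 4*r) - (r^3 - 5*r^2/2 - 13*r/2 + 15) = r^3 + r^2/2 + 5*r/2 - 15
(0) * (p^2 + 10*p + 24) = 0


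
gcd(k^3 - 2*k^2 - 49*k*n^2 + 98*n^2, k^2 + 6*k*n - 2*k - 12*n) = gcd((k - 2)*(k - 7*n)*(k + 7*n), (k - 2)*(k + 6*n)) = k - 2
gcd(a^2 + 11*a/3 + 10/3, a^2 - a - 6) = a + 2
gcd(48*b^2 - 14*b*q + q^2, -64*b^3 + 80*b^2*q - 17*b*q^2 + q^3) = -8*b + q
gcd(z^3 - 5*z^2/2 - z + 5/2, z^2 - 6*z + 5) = z - 1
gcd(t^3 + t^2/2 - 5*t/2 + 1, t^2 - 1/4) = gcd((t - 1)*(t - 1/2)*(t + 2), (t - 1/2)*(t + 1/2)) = t - 1/2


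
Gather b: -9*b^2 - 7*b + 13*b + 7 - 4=-9*b^2 + 6*b + 3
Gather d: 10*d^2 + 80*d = 10*d^2 + 80*d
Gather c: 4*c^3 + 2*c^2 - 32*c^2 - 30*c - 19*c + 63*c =4*c^3 - 30*c^2 + 14*c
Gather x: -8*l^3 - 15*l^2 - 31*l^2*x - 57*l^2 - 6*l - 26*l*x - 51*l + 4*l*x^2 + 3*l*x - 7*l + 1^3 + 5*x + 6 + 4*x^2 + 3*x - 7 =-8*l^3 - 72*l^2 - 64*l + x^2*(4*l + 4) + x*(-31*l^2 - 23*l + 8)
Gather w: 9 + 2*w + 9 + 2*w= 4*w + 18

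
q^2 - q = q*(q - 1)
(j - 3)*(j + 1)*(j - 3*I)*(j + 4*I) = j^4 - 2*j^3 + I*j^3 + 9*j^2 - 2*I*j^2 - 24*j - 3*I*j - 36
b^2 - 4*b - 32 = (b - 8)*(b + 4)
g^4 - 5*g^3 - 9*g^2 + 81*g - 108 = (g - 3)^3*(g + 4)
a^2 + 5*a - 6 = (a - 1)*(a + 6)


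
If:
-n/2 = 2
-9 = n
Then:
No Solution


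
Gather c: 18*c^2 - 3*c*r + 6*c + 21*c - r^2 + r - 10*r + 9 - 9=18*c^2 + c*(27 - 3*r) - r^2 - 9*r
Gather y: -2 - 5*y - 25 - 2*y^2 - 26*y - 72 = -2*y^2 - 31*y - 99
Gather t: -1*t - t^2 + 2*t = -t^2 + t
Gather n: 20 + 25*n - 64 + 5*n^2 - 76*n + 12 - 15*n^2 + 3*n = -10*n^2 - 48*n - 32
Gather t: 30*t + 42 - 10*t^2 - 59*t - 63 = -10*t^2 - 29*t - 21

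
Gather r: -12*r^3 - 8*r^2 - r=-12*r^3 - 8*r^2 - r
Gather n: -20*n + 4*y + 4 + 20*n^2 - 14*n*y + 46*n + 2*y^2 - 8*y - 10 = 20*n^2 + n*(26 - 14*y) + 2*y^2 - 4*y - 6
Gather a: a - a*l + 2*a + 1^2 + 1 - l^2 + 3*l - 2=a*(3 - l) - l^2 + 3*l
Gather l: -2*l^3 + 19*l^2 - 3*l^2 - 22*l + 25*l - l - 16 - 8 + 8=-2*l^3 + 16*l^2 + 2*l - 16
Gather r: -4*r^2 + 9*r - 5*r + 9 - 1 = -4*r^2 + 4*r + 8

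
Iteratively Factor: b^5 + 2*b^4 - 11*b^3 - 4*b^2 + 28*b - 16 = (b - 2)*(b^4 + 4*b^3 - 3*b^2 - 10*b + 8) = (b - 2)*(b - 1)*(b^3 + 5*b^2 + 2*b - 8) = (b - 2)*(b - 1)^2*(b^2 + 6*b + 8) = (b - 2)*(b - 1)^2*(b + 4)*(b + 2)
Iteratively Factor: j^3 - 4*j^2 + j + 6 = (j + 1)*(j^2 - 5*j + 6) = (j - 2)*(j + 1)*(j - 3)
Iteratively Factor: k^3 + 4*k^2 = (k)*(k^2 + 4*k) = k*(k + 4)*(k)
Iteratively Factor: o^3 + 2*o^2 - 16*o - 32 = (o + 4)*(o^2 - 2*o - 8) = (o - 4)*(o + 4)*(o + 2)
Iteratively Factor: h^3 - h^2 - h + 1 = (h + 1)*(h^2 - 2*h + 1) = (h - 1)*(h + 1)*(h - 1)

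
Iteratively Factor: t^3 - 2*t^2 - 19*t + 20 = (t - 5)*(t^2 + 3*t - 4) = (t - 5)*(t - 1)*(t + 4)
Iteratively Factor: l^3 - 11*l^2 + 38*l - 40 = (l - 2)*(l^2 - 9*l + 20) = (l - 4)*(l - 2)*(l - 5)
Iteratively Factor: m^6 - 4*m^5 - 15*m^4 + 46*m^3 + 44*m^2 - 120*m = (m - 2)*(m^5 - 2*m^4 - 19*m^3 + 8*m^2 + 60*m) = (m - 2)*(m + 2)*(m^4 - 4*m^3 - 11*m^2 + 30*m) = (m - 5)*(m - 2)*(m + 2)*(m^3 + m^2 - 6*m) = (m - 5)*(m - 2)^2*(m + 2)*(m^2 + 3*m) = m*(m - 5)*(m - 2)^2*(m + 2)*(m + 3)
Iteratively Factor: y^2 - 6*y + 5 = (y - 1)*(y - 5)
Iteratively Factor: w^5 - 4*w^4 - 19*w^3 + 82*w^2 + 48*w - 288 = (w + 4)*(w^4 - 8*w^3 + 13*w^2 + 30*w - 72) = (w - 3)*(w + 4)*(w^3 - 5*w^2 - 2*w + 24) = (w - 3)*(w + 2)*(w + 4)*(w^2 - 7*w + 12) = (w - 4)*(w - 3)*(w + 2)*(w + 4)*(w - 3)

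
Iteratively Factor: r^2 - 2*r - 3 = (r - 3)*(r + 1)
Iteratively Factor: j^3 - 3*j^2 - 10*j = (j - 5)*(j^2 + 2*j) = (j - 5)*(j + 2)*(j)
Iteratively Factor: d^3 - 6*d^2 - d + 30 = (d - 5)*(d^2 - d - 6) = (d - 5)*(d - 3)*(d + 2)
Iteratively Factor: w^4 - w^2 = (w + 1)*(w^3 - w^2) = w*(w + 1)*(w^2 - w) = w^2*(w + 1)*(w - 1)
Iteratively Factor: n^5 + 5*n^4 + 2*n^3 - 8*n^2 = (n)*(n^4 + 5*n^3 + 2*n^2 - 8*n) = n*(n + 4)*(n^3 + n^2 - 2*n) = n*(n - 1)*(n + 4)*(n^2 + 2*n) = n*(n - 1)*(n + 2)*(n + 4)*(n)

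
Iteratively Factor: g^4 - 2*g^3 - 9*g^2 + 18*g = (g)*(g^3 - 2*g^2 - 9*g + 18) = g*(g - 3)*(g^2 + g - 6) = g*(g - 3)*(g + 3)*(g - 2)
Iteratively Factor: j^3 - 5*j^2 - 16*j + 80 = (j + 4)*(j^2 - 9*j + 20) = (j - 4)*(j + 4)*(j - 5)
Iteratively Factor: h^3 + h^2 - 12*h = (h - 3)*(h^2 + 4*h) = (h - 3)*(h + 4)*(h)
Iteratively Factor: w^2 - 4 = (w + 2)*(w - 2)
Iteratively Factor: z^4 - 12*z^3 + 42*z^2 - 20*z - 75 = (z - 5)*(z^3 - 7*z^2 + 7*z + 15) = (z - 5)*(z + 1)*(z^2 - 8*z + 15) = (z - 5)^2*(z + 1)*(z - 3)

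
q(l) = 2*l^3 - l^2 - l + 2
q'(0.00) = -1.00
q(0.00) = 2.00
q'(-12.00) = 887.00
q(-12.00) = -3586.00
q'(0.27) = -1.10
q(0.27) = 1.70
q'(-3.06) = 61.30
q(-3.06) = -61.61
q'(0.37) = -0.92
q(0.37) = 1.59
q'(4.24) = 98.39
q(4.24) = 132.23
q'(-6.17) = 239.75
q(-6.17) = -499.67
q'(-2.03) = 27.79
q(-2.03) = -16.82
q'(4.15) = 94.04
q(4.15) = 123.57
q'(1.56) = 10.48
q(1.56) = 5.60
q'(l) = 6*l^2 - 2*l - 1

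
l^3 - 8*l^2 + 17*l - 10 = (l - 5)*(l - 2)*(l - 1)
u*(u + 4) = u^2 + 4*u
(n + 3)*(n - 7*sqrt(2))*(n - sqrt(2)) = n^3 - 8*sqrt(2)*n^2 + 3*n^2 - 24*sqrt(2)*n + 14*n + 42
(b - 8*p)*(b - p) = b^2 - 9*b*p + 8*p^2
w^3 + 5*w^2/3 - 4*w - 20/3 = (w - 2)*(w + 5/3)*(w + 2)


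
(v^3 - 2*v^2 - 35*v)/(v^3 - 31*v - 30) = v*(v - 7)/(v^2 - 5*v - 6)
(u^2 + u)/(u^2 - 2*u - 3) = u/(u - 3)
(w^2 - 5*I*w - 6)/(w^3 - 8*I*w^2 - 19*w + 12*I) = (w - 2*I)/(w^2 - 5*I*w - 4)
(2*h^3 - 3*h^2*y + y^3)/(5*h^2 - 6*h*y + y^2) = (-2*h^2 + h*y + y^2)/(-5*h + y)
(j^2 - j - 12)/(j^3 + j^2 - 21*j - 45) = (j - 4)/(j^2 - 2*j - 15)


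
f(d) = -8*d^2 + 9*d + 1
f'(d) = 9 - 16*d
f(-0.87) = -12.89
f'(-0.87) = 22.92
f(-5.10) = -252.98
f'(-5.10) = 90.60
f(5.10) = -161.18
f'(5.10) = -72.60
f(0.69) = 3.40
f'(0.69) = -2.04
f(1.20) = 0.28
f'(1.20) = -10.20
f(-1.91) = -45.37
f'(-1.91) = 39.56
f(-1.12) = -19.12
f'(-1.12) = 26.92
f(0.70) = 3.38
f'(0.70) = -2.20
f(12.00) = -1043.00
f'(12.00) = -183.00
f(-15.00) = -1934.00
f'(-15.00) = 249.00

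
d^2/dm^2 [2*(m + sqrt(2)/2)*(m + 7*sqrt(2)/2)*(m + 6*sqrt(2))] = 12*m + 40*sqrt(2)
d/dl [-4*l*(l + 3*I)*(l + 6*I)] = -12*l^2 - 72*I*l + 72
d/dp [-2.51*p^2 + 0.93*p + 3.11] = 0.93 - 5.02*p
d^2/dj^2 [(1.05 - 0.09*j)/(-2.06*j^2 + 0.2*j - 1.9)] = ((4.362 - 1.1124*j)*(2.06*j^2 - 0.2*j + 1.9) + (0.09*j - 1.05)*(4.12*j - 0.2)*(8.24*j - 0.4))/(2.06*j^2 - 0.2*j + 1.9)^3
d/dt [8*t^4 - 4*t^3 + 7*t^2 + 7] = 2*t*(16*t^2 - 6*t + 7)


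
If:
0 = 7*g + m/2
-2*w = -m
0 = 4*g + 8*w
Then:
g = 0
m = 0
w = 0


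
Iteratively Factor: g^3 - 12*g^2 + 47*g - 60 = (g - 4)*(g^2 - 8*g + 15) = (g - 5)*(g - 4)*(g - 3)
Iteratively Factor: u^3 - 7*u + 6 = (u - 2)*(u^2 + 2*u - 3) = (u - 2)*(u - 1)*(u + 3)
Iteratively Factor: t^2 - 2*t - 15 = (t - 5)*(t + 3)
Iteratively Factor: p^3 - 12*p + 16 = (p + 4)*(p^2 - 4*p + 4) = (p - 2)*(p + 4)*(p - 2)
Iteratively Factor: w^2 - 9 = (w + 3)*(w - 3)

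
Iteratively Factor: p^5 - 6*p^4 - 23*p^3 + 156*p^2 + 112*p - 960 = (p - 4)*(p^4 - 2*p^3 - 31*p^2 + 32*p + 240) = (p - 4)*(p + 4)*(p^3 - 6*p^2 - 7*p + 60) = (p - 5)*(p - 4)*(p + 4)*(p^2 - p - 12) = (p - 5)*(p - 4)*(p + 3)*(p + 4)*(p - 4)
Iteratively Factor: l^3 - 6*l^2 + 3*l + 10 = (l - 5)*(l^2 - l - 2) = (l - 5)*(l + 1)*(l - 2)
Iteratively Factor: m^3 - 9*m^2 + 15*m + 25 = (m - 5)*(m^2 - 4*m - 5) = (m - 5)*(m + 1)*(m - 5)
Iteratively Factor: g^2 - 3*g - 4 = (g + 1)*(g - 4)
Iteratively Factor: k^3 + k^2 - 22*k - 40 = (k - 5)*(k^2 + 6*k + 8) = (k - 5)*(k + 2)*(k + 4)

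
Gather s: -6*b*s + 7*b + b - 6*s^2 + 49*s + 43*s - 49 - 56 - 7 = 8*b - 6*s^2 + s*(92 - 6*b) - 112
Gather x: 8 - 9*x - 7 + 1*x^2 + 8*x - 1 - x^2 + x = 0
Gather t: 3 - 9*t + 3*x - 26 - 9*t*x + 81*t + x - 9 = t*(72 - 9*x) + 4*x - 32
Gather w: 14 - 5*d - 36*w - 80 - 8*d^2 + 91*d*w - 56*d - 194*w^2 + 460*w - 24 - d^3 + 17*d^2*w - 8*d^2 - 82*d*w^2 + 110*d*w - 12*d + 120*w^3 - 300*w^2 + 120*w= -d^3 - 16*d^2 - 73*d + 120*w^3 + w^2*(-82*d - 494) + w*(17*d^2 + 201*d + 544) - 90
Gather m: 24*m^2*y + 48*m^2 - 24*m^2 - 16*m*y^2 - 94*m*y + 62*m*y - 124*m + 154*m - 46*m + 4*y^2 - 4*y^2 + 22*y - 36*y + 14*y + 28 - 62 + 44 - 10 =m^2*(24*y + 24) + m*(-16*y^2 - 32*y - 16)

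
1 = 1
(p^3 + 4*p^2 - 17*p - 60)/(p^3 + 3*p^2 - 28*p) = (p^2 + 8*p + 15)/(p*(p + 7))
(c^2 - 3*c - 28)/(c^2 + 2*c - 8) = (c - 7)/(c - 2)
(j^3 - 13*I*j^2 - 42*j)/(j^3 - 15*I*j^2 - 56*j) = (j - 6*I)/(j - 8*I)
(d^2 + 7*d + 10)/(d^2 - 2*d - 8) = (d + 5)/(d - 4)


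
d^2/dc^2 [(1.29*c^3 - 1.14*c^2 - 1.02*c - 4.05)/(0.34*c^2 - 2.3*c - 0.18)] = (11.787312*c^3 - 0.0233279999999976*c^2 + 18.878832*c - 42.574032)/(0.039304*c^6 - 0.79764*c^5 + 5.333376*c^4 - 11.32244*c^3 - 2.823552*c^2 - 0.22356*c - 0.005832)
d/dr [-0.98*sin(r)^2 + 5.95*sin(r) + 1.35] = (5.95 - 1.96*sin(r))*cos(r)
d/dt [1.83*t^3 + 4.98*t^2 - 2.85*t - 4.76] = 5.49*t^2 + 9.96*t - 2.85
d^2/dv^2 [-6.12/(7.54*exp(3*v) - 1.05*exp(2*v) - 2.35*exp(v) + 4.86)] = (-6.12*(-45.24*exp(2*v) + 4.2*exp(v) + 4.7)*(-22.62*exp(2*v) + 2.1*exp(v) + 2.35)*exp(v) + (415.3032*exp(2*v) - 25.704*exp(v) - 14.382)*(7.54*exp(3*v) - 1.05*exp(2*v) - 2.35*exp(v) + 4.86))*exp(v)/(7.54*exp(3*v) - 1.05*exp(2*v) - 2.35*exp(v) + 4.86)^3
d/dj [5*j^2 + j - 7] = 10*j + 1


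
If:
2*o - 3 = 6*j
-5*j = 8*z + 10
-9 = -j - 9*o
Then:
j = -9/56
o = 57/56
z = -515/448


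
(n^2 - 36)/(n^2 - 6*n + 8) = (n^2 - 36)/(n^2 - 6*n + 8)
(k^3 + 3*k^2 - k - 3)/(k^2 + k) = k + 2 - 3/k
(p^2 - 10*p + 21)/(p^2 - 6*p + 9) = (p - 7)/(p - 3)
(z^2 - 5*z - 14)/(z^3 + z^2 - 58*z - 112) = (z - 7)/(z^2 - z - 56)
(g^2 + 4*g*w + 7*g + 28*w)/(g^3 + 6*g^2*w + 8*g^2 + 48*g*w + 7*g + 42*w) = (g + 4*w)/(g^2 + 6*g*w + g + 6*w)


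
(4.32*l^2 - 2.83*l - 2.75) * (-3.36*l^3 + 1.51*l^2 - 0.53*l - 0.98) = -14.5152*l^5 + 16.032*l^4 + 2.6771*l^3 - 6.8862*l^2 + 4.2309*l + 2.695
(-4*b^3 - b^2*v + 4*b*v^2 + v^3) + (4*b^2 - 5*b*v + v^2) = -4*b^3 - b^2*v + 4*b^2 + 4*b*v^2 - 5*b*v + v^3 + v^2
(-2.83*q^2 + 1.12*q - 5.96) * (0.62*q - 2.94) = -1.7546*q^3 + 9.0146*q^2 - 6.988*q + 17.5224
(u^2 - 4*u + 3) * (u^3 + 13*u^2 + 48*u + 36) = u^5 + 9*u^4 - u^3 - 117*u^2 + 108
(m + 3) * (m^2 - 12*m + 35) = m^3 - 9*m^2 - m + 105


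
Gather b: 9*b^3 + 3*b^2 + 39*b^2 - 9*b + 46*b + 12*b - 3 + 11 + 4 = 9*b^3 + 42*b^2 + 49*b + 12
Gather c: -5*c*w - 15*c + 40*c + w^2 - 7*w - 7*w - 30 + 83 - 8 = c*(25 - 5*w) + w^2 - 14*w + 45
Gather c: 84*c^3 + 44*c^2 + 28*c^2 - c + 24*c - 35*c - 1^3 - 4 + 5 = 84*c^3 + 72*c^2 - 12*c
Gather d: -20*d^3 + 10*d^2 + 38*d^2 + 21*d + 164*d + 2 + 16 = -20*d^3 + 48*d^2 + 185*d + 18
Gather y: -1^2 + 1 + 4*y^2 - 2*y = 4*y^2 - 2*y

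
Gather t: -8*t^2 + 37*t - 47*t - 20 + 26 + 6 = -8*t^2 - 10*t + 12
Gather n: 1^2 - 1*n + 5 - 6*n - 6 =-7*n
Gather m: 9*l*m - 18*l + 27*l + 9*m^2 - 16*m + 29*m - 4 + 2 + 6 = 9*l + 9*m^2 + m*(9*l + 13) + 4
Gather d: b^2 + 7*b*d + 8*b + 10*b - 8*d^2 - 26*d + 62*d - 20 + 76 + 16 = b^2 + 18*b - 8*d^2 + d*(7*b + 36) + 72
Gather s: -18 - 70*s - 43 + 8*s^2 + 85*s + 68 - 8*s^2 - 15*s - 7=0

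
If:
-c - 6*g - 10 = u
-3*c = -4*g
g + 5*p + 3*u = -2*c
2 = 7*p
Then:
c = -160/77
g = -120/77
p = 2/7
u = 10/7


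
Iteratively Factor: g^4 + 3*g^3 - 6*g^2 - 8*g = (g)*(g^3 + 3*g^2 - 6*g - 8) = g*(g + 1)*(g^2 + 2*g - 8) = g*(g + 1)*(g + 4)*(g - 2)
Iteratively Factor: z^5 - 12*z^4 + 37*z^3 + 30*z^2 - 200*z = (z - 4)*(z^4 - 8*z^3 + 5*z^2 + 50*z) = (z - 4)*(z + 2)*(z^3 - 10*z^2 + 25*z) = z*(z - 4)*(z + 2)*(z^2 - 10*z + 25) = z*(z - 5)*(z - 4)*(z + 2)*(z - 5)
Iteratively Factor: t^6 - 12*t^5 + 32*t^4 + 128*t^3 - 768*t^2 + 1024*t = (t + 4)*(t^5 - 16*t^4 + 96*t^3 - 256*t^2 + 256*t) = (t - 4)*(t + 4)*(t^4 - 12*t^3 + 48*t^2 - 64*t) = (t - 4)^2*(t + 4)*(t^3 - 8*t^2 + 16*t) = (t - 4)^3*(t + 4)*(t^2 - 4*t) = t*(t - 4)^3*(t + 4)*(t - 4)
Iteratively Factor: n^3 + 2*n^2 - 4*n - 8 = (n + 2)*(n^2 - 4) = (n + 2)^2*(n - 2)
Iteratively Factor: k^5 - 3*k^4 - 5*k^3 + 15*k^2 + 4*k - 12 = (k - 2)*(k^4 - k^3 - 7*k^2 + k + 6) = (k - 2)*(k + 2)*(k^3 - 3*k^2 - k + 3) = (k - 3)*(k - 2)*(k + 2)*(k^2 - 1) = (k - 3)*(k - 2)*(k - 1)*(k + 2)*(k + 1)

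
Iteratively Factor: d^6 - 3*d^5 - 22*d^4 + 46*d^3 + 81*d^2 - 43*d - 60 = (d + 1)*(d^5 - 4*d^4 - 18*d^3 + 64*d^2 + 17*d - 60) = (d - 1)*(d + 1)*(d^4 - 3*d^3 - 21*d^2 + 43*d + 60) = (d - 3)*(d - 1)*(d + 1)*(d^3 - 21*d - 20) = (d - 3)*(d - 1)*(d + 1)^2*(d^2 - d - 20) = (d - 3)*(d - 1)*(d + 1)^2*(d + 4)*(d - 5)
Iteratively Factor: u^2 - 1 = (u + 1)*(u - 1)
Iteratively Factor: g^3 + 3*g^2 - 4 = (g + 2)*(g^2 + g - 2) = (g - 1)*(g + 2)*(g + 2)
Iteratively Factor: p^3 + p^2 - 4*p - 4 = (p - 2)*(p^2 + 3*p + 2) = (p - 2)*(p + 1)*(p + 2)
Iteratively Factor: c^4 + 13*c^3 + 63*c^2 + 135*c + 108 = (c + 3)*(c^3 + 10*c^2 + 33*c + 36) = (c + 3)*(c + 4)*(c^2 + 6*c + 9) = (c + 3)^2*(c + 4)*(c + 3)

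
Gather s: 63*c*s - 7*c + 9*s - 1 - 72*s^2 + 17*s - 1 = -7*c - 72*s^2 + s*(63*c + 26) - 2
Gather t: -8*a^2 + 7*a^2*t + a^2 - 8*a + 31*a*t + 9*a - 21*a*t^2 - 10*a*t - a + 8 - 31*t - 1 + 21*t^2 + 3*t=-7*a^2 + t^2*(21 - 21*a) + t*(7*a^2 + 21*a - 28) + 7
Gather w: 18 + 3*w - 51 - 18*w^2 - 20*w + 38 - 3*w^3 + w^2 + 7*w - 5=-3*w^3 - 17*w^2 - 10*w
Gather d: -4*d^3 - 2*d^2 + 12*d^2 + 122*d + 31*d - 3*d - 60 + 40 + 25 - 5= -4*d^3 + 10*d^2 + 150*d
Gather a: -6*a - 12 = -6*a - 12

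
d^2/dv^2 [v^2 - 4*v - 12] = 2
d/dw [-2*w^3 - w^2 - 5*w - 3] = -6*w^2 - 2*w - 5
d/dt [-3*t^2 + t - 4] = 1 - 6*t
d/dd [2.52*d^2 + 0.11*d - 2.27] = 5.04*d + 0.11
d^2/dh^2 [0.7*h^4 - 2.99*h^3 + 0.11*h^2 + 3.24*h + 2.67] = 8.4*h^2 - 17.94*h + 0.22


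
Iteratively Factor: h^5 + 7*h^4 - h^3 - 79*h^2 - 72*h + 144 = (h + 4)*(h^4 + 3*h^3 - 13*h^2 - 27*h + 36) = (h - 3)*(h + 4)*(h^3 + 6*h^2 + 5*h - 12) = (h - 3)*(h + 3)*(h + 4)*(h^2 + 3*h - 4) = (h - 3)*(h - 1)*(h + 3)*(h + 4)*(h + 4)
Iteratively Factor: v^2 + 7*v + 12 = (v + 4)*(v + 3)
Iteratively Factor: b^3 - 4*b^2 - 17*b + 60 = (b + 4)*(b^2 - 8*b + 15) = (b - 5)*(b + 4)*(b - 3)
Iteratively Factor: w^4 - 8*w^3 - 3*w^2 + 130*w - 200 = (w - 5)*(w^3 - 3*w^2 - 18*w + 40) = (w - 5)^2*(w^2 + 2*w - 8) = (w - 5)^2*(w + 4)*(w - 2)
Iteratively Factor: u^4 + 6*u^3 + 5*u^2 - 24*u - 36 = (u + 2)*(u^3 + 4*u^2 - 3*u - 18) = (u + 2)*(u + 3)*(u^2 + u - 6) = (u - 2)*(u + 2)*(u + 3)*(u + 3)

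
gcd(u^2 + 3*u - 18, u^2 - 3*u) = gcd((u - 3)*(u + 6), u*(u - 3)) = u - 3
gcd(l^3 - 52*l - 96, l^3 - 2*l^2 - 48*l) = l^2 - 2*l - 48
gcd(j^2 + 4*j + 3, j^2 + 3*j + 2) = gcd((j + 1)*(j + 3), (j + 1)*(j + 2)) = j + 1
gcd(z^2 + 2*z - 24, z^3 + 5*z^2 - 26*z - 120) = z + 6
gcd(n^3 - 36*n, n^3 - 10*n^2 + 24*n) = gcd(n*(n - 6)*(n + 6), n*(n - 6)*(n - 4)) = n^2 - 6*n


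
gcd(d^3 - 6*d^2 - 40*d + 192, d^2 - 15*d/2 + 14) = d - 4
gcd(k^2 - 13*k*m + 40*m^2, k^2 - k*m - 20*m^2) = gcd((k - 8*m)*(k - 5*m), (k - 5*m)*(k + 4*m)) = k - 5*m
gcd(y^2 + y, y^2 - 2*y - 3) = y + 1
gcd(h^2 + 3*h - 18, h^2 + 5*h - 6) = h + 6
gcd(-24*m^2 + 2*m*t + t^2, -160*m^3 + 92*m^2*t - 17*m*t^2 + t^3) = -4*m + t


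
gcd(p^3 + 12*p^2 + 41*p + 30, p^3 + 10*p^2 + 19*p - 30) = p^2 + 11*p + 30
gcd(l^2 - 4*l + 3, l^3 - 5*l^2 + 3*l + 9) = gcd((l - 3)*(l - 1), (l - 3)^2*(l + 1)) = l - 3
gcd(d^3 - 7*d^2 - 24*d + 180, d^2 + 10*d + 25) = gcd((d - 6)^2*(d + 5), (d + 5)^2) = d + 5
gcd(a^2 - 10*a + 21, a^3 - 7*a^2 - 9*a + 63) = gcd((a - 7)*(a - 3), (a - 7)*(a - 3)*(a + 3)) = a^2 - 10*a + 21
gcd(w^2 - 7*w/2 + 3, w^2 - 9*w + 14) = w - 2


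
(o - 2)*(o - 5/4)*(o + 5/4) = o^3 - 2*o^2 - 25*o/16 + 25/8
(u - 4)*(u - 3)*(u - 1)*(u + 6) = u^4 - 2*u^3 - 29*u^2 + 102*u - 72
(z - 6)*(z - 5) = z^2 - 11*z + 30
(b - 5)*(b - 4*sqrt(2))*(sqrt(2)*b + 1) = sqrt(2)*b^3 - 5*sqrt(2)*b^2 - 7*b^2 - 4*sqrt(2)*b + 35*b + 20*sqrt(2)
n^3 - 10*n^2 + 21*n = n*(n - 7)*(n - 3)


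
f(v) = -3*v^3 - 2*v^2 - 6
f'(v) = -9*v^2 - 4*v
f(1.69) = -26.19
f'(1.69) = -32.46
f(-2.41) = 24.38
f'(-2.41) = -42.63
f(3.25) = -130.11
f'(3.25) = -108.06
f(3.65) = -178.53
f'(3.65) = -134.50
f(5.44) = -548.15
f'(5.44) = -288.10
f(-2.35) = 21.89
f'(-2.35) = -40.30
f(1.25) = -14.98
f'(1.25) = -19.06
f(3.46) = -154.21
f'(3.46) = -121.58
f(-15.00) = 9669.00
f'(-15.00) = -1965.00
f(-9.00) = 2019.00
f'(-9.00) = -693.00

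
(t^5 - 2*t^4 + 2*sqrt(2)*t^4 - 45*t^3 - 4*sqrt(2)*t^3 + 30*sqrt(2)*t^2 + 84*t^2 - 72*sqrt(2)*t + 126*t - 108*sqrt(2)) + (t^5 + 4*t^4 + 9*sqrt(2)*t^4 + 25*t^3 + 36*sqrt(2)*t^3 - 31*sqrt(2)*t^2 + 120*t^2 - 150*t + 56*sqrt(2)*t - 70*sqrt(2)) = 2*t^5 + 2*t^4 + 11*sqrt(2)*t^4 - 20*t^3 + 32*sqrt(2)*t^3 - sqrt(2)*t^2 + 204*t^2 - 24*t - 16*sqrt(2)*t - 178*sqrt(2)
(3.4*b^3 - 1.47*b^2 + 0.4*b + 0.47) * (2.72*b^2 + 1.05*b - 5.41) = 9.248*b^5 - 0.4284*b^4 - 18.8495*b^3 + 9.6511*b^2 - 1.6705*b - 2.5427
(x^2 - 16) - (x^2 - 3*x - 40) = 3*x + 24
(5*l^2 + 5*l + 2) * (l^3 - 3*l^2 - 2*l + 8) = 5*l^5 - 10*l^4 - 23*l^3 + 24*l^2 + 36*l + 16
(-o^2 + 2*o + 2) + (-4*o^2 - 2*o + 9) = 11 - 5*o^2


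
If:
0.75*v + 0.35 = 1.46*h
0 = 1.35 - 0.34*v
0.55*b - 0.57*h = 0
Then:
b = 2.36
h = 2.28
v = 3.97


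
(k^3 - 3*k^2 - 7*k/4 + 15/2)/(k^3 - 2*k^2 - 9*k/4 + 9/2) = (2*k - 5)/(2*k - 3)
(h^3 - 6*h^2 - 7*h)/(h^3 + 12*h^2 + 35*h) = (h^2 - 6*h - 7)/(h^2 + 12*h + 35)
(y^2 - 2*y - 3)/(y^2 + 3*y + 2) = (y - 3)/(y + 2)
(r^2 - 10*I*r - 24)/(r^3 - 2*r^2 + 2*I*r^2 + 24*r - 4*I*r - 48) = (r - 6*I)/(r^2 + r*(-2 + 6*I) - 12*I)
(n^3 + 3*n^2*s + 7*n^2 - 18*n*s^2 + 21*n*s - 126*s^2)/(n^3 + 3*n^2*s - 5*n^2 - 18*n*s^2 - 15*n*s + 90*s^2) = (n + 7)/(n - 5)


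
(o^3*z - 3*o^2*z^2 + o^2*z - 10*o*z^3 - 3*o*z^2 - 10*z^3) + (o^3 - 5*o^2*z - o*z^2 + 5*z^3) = o^3*z + o^3 - 3*o^2*z^2 - 4*o^2*z - 10*o*z^3 - 4*o*z^2 - 5*z^3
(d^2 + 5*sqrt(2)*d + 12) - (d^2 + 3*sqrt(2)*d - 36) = 2*sqrt(2)*d + 48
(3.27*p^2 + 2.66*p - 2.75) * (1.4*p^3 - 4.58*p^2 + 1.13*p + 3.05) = 4.578*p^5 - 11.2526*p^4 - 12.3377*p^3 + 25.5743*p^2 + 5.0055*p - 8.3875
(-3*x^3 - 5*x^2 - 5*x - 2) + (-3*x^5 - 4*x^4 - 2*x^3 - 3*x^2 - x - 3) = -3*x^5 - 4*x^4 - 5*x^3 - 8*x^2 - 6*x - 5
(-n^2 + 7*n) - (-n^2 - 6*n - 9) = 13*n + 9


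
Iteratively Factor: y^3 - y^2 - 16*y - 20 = (y - 5)*(y^2 + 4*y + 4) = (y - 5)*(y + 2)*(y + 2)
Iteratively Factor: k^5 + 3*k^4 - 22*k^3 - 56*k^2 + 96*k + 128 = (k + 1)*(k^4 + 2*k^3 - 24*k^2 - 32*k + 128) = (k - 2)*(k + 1)*(k^3 + 4*k^2 - 16*k - 64) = (k - 2)*(k + 1)*(k + 4)*(k^2 - 16) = (k - 4)*(k - 2)*(k + 1)*(k + 4)*(k + 4)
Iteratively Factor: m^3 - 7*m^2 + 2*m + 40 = (m - 5)*(m^2 - 2*m - 8) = (m - 5)*(m - 4)*(m + 2)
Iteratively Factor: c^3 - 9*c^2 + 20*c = (c)*(c^2 - 9*c + 20) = c*(c - 4)*(c - 5)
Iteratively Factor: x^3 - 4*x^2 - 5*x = (x)*(x^2 - 4*x - 5) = x*(x - 5)*(x + 1)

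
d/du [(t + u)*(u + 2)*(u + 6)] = 2*t*u + 8*t + 3*u^2 + 16*u + 12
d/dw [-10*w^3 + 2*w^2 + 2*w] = -30*w^2 + 4*w + 2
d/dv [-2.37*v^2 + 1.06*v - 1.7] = 1.06 - 4.74*v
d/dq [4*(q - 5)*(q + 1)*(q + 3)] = 12*q^2 - 8*q - 68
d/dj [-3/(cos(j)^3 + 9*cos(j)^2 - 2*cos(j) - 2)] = 3*(-3*cos(j)^2 - 18*cos(j) + 2)*sin(j)/(cos(j)^3 + 9*cos(j)^2 - 2*cos(j) - 2)^2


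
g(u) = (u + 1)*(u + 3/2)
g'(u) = 2*u + 5/2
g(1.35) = 6.70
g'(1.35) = 5.20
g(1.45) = 7.23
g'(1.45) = 5.40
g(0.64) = 3.51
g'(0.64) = 3.78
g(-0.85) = 0.10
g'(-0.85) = 0.80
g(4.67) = 34.98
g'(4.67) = 11.84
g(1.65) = 8.35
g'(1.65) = 5.80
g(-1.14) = -0.05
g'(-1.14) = 0.22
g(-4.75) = 12.19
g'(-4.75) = -7.00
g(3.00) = 18.00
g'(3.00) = 8.50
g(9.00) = 105.00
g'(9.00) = 20.50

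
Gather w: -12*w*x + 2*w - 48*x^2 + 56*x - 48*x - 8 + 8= w*(2 - 12*x) - 48*x^2 + 8*x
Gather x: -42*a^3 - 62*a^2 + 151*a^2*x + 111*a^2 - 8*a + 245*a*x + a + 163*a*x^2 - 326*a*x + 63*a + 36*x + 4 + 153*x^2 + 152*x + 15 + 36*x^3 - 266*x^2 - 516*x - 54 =-42*a^3 + 49*a^2 + 56*a + 36*x^3 + x^2*(163*a - 113) + x*(151*a^2 - 81*a - 328) - 35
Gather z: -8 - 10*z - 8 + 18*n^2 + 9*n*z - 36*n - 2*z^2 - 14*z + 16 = 18*n^2 - 36*n - 2*z^2 + z*(9*n - 24)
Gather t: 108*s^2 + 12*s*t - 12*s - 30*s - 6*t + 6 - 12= 108*s^2 - 42*s + t*(12*s - 6) - 6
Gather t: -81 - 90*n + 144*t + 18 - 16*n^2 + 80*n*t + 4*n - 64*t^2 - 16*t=-16*n^2 - 86*n - 64*t^2 + t*(80*n + 128) - 63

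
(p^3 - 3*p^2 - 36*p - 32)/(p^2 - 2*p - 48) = (p^2 + 5*p + 4)/(p + 6)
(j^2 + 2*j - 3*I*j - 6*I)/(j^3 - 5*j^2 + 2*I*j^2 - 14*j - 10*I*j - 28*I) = (j - 3*I)/(j^2 + j*(-7 + 2*I) - 14*I)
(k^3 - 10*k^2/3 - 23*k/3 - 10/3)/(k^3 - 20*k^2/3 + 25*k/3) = (3*k^2 + 5*k + 2)/(k*(3*k - 5))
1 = 1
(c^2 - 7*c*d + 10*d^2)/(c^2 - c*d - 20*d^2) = (c - 2*d)/(c + 4*d)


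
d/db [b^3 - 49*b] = 3*b^2 - 49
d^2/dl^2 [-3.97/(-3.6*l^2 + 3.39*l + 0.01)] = (102.9024*l^2 - 96.89976*l - 3.97*(7.2*l - 3.39)*(14.4*l - 6.78) - 0.28584)/(-3.6*l^2 + 3.39*l + 0.01)^3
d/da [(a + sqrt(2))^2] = 2*a + 2*sqrt(2)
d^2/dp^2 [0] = 0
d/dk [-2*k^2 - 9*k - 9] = -4*k - 9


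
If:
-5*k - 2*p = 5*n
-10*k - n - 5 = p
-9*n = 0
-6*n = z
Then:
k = -2/3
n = 0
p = 5/3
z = 0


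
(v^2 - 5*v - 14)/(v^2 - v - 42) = (v + 2)/(v + 6)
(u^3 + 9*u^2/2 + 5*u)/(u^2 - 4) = u*(2*u + 5)/(2*(u - 2))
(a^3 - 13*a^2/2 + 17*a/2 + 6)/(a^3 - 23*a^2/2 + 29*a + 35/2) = (a^2 - 7*a + 12)/(a^2 - 12*a + 35)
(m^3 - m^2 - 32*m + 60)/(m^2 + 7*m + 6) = (m^2 - 7*m + 10)/(m + 1)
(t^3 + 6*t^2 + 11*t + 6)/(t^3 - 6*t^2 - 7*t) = (t^2 + 5*t + 6)/(t*(t - 7))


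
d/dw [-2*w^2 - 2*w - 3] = -4*w - 2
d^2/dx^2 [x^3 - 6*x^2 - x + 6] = 6*x - 12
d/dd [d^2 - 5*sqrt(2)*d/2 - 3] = 2*d - 5*sqrt(2)/2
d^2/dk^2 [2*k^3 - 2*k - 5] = 12*k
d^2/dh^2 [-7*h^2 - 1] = -14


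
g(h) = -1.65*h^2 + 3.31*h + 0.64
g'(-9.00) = 33.01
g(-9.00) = -162.80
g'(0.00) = 3.31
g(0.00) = 0.64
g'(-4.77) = 19.05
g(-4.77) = -52.69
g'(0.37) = 2.09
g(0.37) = 1.64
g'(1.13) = -0.42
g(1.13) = 2.27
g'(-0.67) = 5.52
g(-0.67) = -2.32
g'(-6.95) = 26.24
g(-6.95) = -102.06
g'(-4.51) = 18.19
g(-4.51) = -47.85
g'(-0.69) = 5.59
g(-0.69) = -2.43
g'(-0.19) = 3.94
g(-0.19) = -0.05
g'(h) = 3.31 - 3.3*h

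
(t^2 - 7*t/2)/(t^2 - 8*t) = (t - 7/2)/(t - 8)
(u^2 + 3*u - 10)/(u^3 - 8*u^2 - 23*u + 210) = (u - 2)/(u^2 - 13*u + 42)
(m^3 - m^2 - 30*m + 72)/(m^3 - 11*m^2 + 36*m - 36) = (m^2 + 2*m - 24)/(m^2 - 8*m + 12)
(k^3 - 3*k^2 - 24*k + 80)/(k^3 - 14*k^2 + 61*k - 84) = (k^2 + k - 20)/(k^2 - 10*k + 21)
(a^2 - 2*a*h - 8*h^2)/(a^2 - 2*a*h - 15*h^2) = (-a^2 + 2*a*h + 8*h^2)/(-a^2 + 2*a*h + 15*h^2)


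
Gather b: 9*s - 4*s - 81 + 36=5*s - 45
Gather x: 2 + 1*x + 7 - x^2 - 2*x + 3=-x^2 - x + 12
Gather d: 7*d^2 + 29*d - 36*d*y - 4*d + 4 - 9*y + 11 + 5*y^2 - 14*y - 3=7*d^2 + d*(25 - 36*y) + 5*y^2 - 23*y + 12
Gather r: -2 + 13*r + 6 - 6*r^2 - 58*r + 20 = -6*r^2 - 45*r + 24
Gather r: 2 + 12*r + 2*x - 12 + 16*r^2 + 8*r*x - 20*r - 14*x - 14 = 16*r^2 + r*(8*x - 8) - 12*x - 24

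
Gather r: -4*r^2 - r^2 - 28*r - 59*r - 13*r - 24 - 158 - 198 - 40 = -5*r^2 - 100*r - 420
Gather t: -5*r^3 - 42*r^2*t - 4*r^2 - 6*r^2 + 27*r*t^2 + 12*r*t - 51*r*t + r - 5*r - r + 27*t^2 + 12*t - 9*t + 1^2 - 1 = -5*r^3 - 10*r^2 - 5*r + t^2*(27*r + 27) + t*(-42*r^2 - 39*r + 3)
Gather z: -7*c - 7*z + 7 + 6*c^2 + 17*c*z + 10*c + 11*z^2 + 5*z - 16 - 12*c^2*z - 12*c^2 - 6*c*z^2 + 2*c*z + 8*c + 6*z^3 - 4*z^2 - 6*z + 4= -6*c^2 + 11*c + 6*z^3 + z^2*(7 - 6*c) + z*(-12*c^2 + 19*c - 8) - 5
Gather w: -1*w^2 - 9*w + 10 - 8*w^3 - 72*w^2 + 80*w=-8*w^3 - 73*w^2 + 71*w + 10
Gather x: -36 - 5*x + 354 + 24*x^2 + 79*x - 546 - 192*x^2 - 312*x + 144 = -168*x^2 - 238*x - 84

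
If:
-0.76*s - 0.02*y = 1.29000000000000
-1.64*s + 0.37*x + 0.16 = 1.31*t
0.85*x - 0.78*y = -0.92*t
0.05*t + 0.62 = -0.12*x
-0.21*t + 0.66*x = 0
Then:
No Solution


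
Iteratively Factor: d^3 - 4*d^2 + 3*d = (d)*(d^2 - 4*d + 3) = d*(d - 3)*(d - 1)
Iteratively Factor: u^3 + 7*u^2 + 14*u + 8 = (u + 1)*(u^2 + 6*u + 8) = (u + 1)*(u + 4)*(u + 2)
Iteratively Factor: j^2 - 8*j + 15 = (j - 5)*(j - 3)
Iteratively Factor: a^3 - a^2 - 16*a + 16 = (a - 4)*(a^2 + 3*a - 4) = (a - 4)*(a - 1)*(a + 4)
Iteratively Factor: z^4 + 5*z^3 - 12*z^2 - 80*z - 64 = (z + 1)*(z^3 + 4*z^2 - 16*z - 64) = (z + 1)*(z + 4)*(z^2 - 16) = (z + 1)*(z + 4)^2*(z - 4)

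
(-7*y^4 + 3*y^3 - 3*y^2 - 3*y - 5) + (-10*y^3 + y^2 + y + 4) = -7*y^4 - 7*y^3 - 2*y^2 - 2*y - 1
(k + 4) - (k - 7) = 11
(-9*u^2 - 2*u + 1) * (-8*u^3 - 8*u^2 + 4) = 72*u^5 + 88*u^4 + 8*u^3 - 44*u^2 - 8*u + 4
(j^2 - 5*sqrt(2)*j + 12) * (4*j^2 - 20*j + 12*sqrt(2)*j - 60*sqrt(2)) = 4*j^4 - 20*j^3 - 8*sqrt(2)*j^3 - 72*j^2 + 40*sqrt(2)*j^2 + 144*sqrt(2)*j + 360*j - 720*sqrt(2)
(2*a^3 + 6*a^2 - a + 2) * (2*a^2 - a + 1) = 4*a^5 + 10*a^4 - 6*a^3 + 11*a^2 - 3*a + 2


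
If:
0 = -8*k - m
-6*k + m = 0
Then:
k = 0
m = 0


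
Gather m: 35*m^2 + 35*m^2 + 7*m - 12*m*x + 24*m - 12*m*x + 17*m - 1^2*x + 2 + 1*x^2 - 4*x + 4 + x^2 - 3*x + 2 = 70*m^2 + m*(48 - 24*x) + 2*x^2 - 8*x + 8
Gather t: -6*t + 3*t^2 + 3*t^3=3*t^3 + 3*t^2 - 6*t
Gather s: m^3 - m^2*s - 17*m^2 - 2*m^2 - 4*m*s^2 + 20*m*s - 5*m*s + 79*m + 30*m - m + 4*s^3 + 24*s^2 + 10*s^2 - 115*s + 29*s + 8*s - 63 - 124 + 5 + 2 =m^3 - 19*m^2 + 108*m + 4*s^3 + s^2*(34 - 4*m) + s*(-m^2 + 15*m - 78) - 180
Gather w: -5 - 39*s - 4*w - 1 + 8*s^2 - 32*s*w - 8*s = 8*s^2 - 47*s + w*(-32*s - 4) - 6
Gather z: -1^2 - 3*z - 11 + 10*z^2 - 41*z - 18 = 10*z^2 - 44*z - 30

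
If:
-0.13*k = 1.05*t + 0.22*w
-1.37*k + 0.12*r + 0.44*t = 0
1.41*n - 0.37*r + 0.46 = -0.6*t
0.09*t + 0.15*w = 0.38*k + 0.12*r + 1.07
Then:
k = 0.021454049517415*w - 0.589330675618968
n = 0.358717066266273*w - 2.19304871657892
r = 1.02292715764443*w - 6.99572929780389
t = 0.0729647503147293 - 0.212180025178347*w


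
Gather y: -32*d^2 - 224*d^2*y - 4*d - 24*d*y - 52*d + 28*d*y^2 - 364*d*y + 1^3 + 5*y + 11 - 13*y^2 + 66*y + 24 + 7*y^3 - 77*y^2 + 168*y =-32*d^2 - 56*d + 7*y^3 + y^2*(28*d - 90) + y*(-224*d^2 - 388*d + 239) + 36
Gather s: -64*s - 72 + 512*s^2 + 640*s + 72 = 512*s^2 + 576*s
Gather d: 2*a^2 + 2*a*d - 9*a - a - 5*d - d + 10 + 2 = 2*a^2 - 10*a + d*(2*a - 6) + 12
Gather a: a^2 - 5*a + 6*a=a^2 + a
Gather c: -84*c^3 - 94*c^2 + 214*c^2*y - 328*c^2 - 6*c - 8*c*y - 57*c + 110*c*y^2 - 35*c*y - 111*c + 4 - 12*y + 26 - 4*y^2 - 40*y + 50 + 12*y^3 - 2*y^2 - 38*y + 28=-84*c^3 + c^2*(214*y - 422) + c*(110*y^2 - 43*y - 174) + 12*y^3 - 6*y^2 - 90*y + 108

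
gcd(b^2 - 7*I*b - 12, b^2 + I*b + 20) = b - 4*I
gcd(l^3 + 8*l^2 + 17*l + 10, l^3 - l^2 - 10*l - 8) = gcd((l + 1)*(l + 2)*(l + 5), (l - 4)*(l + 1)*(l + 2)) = l^2 + 3*l + 2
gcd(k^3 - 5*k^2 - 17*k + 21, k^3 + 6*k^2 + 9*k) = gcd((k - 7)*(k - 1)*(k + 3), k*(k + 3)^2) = k + 3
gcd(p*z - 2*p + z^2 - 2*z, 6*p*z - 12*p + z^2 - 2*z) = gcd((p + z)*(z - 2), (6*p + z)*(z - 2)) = z - 2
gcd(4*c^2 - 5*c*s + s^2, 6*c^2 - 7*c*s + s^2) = -c + s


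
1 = 1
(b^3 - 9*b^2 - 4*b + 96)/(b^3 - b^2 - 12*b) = (b - 8)/b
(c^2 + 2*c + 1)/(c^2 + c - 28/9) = 9*(c^2 + 2*c + 1)/(9*c^2 + 9*c - 28)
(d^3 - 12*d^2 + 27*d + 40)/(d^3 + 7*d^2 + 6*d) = (d^2 - 13*d + 40)/(d*(d + 6))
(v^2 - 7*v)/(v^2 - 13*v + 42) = v/(v - 6)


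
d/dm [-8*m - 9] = -8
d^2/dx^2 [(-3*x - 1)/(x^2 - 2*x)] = 2*(x*(x - 2)*(9*x - 5) - 4*(x - 1)^2*(3*x + 1))/(x^3*(x - 2)^3)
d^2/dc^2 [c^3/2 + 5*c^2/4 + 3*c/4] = 3*c + 5/2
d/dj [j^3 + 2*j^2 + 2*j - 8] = 3*j^2 + 4*j + 2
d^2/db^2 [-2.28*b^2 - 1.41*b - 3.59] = -4.56000000000000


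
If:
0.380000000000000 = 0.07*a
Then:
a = 5.43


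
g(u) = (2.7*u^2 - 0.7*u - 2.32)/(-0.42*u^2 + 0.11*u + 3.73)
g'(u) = (0.84*u - 0.11)*(2.7*u^2 - 0.7*u - 2.32)/(-0.42*u^2 + 0.11*u + 3.73)^2 + (5.4*u - 0.7)/(-0.42*u^2 + 0.11*u + 3.73)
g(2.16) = 4.36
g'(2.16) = 9.16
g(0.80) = -0.32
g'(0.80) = 0.97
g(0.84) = -0.28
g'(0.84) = 1.04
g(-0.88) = 0.12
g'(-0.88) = -1.68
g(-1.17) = 0.73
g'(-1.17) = -2.58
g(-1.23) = 0.89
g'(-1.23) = -2.82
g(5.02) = -9.87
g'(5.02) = 2.24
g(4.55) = -11.29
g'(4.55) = 4.04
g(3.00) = 71.00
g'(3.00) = 666.46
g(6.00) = -8.45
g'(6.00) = 0.93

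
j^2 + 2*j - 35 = (j - 5)*(j + 7)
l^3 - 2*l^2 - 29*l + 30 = (l - 6)*(l - 1)*(l + 5)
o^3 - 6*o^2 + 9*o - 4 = (o - 4)*(o - 1)^2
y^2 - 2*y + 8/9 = (y - 4/3)*(y - 2/3)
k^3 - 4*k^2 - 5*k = k*(k - 5)*(k + 1)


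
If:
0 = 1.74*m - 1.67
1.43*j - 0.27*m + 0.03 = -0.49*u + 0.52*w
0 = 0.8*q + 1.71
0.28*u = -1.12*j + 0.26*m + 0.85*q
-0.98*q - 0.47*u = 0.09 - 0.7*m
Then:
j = -2.82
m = 0.96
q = -2.14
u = 5.69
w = -2.84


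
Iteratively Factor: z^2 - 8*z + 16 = (z - 4)*(z - 4)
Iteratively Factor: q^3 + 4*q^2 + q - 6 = (q + 2)*(q^2 + 2*q - 3) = (q - 1)*(q + 2)*(q + 3)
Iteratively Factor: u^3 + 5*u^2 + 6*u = (u)*(u^2 + 5*u + 6) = u*(u + 3)*(u + 2)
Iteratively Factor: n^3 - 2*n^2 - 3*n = (n - 3)*(n^2 + n) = (n - 3)*(n + 1)*(n)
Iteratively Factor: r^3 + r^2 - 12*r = (r + 4)*(r^2 - 3*r) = (r - 3)*(r + 4)*(r)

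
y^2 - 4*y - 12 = (y - 6)*(y + 2)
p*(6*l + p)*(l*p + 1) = 6*l^2*p^2 + l*p^3 + 6*l*p + p^2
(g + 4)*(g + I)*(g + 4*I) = g^3 + 4*g^2 + 5*I*g^2 - 4*g + 20*I*g - 16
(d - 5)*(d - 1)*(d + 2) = d^3 - 4*d^2 - 7*d + 10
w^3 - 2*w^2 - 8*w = w*(w - 4)*(w + 2)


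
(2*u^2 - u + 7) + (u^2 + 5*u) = 3*u^2 + 4*u + 7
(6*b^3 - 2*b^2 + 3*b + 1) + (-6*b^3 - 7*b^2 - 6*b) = -9*b^2 - 3*b + 1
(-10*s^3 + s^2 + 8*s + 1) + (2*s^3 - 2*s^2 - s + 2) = -8*s^3 - s^2 + 7*s + 3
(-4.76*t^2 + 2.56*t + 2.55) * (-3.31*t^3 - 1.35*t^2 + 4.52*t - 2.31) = 15.7556*t^5 - 2.0476*t^4 - 33.4117*t^3 + 19.1243*t^2 + 5.6124*t - 5.8905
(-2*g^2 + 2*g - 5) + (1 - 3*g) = -2*g^2 - g - 4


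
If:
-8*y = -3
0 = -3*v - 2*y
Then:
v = -1/4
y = 3/8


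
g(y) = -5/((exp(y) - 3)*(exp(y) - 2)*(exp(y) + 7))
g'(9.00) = 0.00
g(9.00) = 0.00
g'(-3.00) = 0.00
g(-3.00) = -0.12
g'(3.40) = 0.00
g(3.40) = -0.00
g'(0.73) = -203.29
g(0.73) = 7.93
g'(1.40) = 1.29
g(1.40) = -0.21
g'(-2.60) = -0.01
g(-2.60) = -0.13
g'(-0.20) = -0.24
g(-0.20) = -0.25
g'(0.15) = -0.75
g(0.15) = -0.40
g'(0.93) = 0.92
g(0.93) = 2.11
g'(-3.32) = -0.00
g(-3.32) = -0.12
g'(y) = 5*exp(y)/((exp(y) - 3)*(exp(y) - 2)*(exp(y) + 7)^2) + 5*exp(y)/((exp(y) - 3)*(exp(y) - 2)^2*(exp(y) + 7)) + 5*exp(y)/((exp(y) - 3)^2*(exp(y) - 2)*(exp(y) + 7)) = 5*((exp(y) - 3)*(exp(y) - 2) + (exp(y) - 3)*(exp(y) + 7) + (exp(y) - 2)*(exp(y) + 7))*exp(y)/((exp(y) - 3)^2*(exp(y) - 2)^2*(exp(y) + 7)^2)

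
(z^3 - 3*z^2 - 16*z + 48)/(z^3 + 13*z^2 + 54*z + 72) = (z^2 - 7*z + 12)/(z^2 + 9*z + 18)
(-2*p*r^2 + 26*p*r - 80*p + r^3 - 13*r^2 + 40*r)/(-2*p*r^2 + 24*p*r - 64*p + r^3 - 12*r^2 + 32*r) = (r - 5)/(r - 4)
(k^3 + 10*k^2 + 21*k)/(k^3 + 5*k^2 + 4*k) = (k^2 + 10*k + 21)/(k^2 + 5*k + 4)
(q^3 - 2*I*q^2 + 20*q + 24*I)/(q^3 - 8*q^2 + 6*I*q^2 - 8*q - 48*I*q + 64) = (q^2 - 4*I*q + 12)/(q^2 + 4*q*(-2 + I) - 32*I)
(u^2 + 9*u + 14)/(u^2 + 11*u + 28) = (u + 2)/(u + 4)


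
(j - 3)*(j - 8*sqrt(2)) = j^2 - 8*sqrt(2)*j - 3*j + 24*sqrt(2)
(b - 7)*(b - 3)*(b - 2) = b^3 - 12*b^2 + 41*b - 42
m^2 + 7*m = m*(m + 7)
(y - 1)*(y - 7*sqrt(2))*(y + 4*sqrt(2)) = y^3 - 3*sqrt(2)*y^2 - y^2 - 56*y + 3*sqrt(2)*y + 56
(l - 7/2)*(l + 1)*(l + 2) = l^3 - l^2/2 - 17*l/2 - 7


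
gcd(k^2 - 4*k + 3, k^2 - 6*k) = 1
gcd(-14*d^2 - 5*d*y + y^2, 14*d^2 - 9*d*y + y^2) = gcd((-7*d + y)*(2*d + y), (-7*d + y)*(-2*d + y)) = -7*d + y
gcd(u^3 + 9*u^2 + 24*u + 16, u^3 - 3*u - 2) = u + 1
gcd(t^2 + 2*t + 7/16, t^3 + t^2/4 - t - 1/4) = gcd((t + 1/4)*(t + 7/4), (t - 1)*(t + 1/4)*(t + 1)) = t + 1/4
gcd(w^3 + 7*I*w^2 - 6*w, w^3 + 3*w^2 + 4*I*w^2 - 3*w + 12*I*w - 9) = w + I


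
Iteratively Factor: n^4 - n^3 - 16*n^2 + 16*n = (n + 4)*(n^3 - 5*n^2 + 4*n) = (n - 4)*(n + 4)*(n^2 - n) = (n - 4)*(n - 1)*(n + 4)*(n)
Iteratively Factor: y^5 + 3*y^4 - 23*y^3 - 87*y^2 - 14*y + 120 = (y + 4)*(y^4 - y^3 - 19*y^2 - 11*y + 30) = (y + 3)*(y + 4)*(y^3 - 4*y^2 - 7*y + 10) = (y - 1)*(y + 3)*(y + 4)*(y^2 - 3*y - 10) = (y - 1)*(y + 2)*(y + 3)*(y + 4)*(y - 5)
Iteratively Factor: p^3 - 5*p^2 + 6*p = (p)*(p^2 - 5*p + 6) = p*(p - 2)*(p - 3)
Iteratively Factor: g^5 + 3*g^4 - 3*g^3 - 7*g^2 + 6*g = (g)*(g^4 + 3*g^3 - 3*g^2 - 7*g + 6) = g*(g - 1)*(g^3 + 4*g^2 + g - 6) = g*(g - 1)^2*(g^2 + 5*g + 6) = g*(g - 1)^2*(g + 2)*(g + 3)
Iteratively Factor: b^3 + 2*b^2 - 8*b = (b + 4)*(b^2 - 2*b) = (b - 2)*(b + 4)*(b)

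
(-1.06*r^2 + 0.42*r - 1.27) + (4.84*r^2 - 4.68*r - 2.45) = 3.78*r^2 - 4.26*r - 3.72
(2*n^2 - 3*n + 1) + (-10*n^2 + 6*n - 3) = -8*n^2 + 3*n - 2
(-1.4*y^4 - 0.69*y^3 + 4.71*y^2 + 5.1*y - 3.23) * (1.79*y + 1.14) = -2.506*y^5 - 2.8311*y^4 + 7.6443*y^3 + 14.4984*y^2 + 0.0322999999999993*y - 3.6822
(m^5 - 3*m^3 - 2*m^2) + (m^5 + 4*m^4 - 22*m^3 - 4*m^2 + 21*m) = 2*m^5 + 4*m^4 - 25*m^3 - 6*m^2 + 21*m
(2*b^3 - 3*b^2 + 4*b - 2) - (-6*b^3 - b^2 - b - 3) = 8*b^3 - 2*b^2 + 5*b + 1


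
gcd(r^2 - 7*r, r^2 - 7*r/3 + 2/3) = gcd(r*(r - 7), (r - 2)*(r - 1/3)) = 1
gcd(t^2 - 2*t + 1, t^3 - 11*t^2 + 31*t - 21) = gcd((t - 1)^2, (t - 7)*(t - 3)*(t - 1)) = t - 1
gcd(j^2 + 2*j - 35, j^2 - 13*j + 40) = j - 5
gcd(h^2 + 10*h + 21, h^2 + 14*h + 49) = h + 7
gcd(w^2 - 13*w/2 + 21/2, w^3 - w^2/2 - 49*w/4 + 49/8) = w - 7/2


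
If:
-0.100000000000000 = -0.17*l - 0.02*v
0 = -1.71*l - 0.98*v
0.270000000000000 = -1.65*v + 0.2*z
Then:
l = 0.74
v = -1.29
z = -9.31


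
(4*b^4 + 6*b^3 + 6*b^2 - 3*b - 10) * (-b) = -4*b^5 - 6*b^4 - 6*b^3 + 3*b^2 + 10*b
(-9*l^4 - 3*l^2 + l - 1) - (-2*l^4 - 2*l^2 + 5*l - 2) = -7*l^4 - l^2 - 4*l + 1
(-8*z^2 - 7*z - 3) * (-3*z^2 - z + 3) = 24*z^4 + 29*z^3 - 8*z^2 - 18*z - 9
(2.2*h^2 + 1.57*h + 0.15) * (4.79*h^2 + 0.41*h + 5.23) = 10.538*h^4 + 8.4223*h^3 + 12.8682*h^2 + 8.2726*h + 0.7845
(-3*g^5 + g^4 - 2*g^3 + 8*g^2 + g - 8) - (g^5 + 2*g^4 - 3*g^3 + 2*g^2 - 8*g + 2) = -4*g^5 - g^4 + g^3 + 6*g^2 + 9*g - 10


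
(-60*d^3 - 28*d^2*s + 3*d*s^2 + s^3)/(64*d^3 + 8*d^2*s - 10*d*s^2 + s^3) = (-30*d^2 + d*s + s^2)/(32*d^2 - 12*d*s + s^2)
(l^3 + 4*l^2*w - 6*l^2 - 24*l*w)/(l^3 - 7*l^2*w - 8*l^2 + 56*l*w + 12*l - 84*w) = l*(-l - 4*w)/(-l^2 + 7*l*w + 2*l - 14*w)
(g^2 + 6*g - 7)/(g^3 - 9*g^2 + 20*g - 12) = (g + 7)/(g^2 - 8*g + 12)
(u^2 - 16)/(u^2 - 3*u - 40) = (16 - u^2)/(-u^2 + 3*u + 40)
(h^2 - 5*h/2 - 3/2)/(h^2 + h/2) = (h - 3)/h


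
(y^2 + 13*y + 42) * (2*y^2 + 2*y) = 2*y^4 + 28*y^3 + 110*y^2 + 84*y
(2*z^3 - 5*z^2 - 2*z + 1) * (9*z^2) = 18*z^5 - 45*z^4 - 18*z^3 + 9*z^2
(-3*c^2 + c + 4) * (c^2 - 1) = -3*c^4 + c^3 + 7*c^2 - c - 4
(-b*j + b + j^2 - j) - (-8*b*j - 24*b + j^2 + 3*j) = 7*b*j + 25*b - 4*j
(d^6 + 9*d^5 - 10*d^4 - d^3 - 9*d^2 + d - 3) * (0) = 0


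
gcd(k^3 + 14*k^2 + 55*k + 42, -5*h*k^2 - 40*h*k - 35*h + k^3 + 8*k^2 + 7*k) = k^2 + 8*k + 7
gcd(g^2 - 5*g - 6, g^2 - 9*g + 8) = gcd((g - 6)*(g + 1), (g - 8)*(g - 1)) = 1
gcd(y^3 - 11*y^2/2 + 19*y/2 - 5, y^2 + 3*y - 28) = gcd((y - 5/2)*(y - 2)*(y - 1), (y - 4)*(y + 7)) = 1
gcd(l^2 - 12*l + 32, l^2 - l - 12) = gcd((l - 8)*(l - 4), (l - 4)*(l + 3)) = l - 4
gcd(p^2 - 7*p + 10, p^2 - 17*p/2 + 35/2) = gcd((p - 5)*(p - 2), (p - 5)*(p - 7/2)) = p - 5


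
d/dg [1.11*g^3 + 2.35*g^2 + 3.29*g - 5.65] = 3.33*g^2 + 4.7*g + 3.29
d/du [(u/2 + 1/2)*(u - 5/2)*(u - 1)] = 3*u^2/2 - 5*u/2 - 1/2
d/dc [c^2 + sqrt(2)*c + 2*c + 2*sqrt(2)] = 2*c + sqrt(2) + 2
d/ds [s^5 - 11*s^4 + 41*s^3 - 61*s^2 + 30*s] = 5*s^4 - 44*s^3 + 123*s^2 - 122*s + 30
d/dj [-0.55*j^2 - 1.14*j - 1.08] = -1.1*j - 1.14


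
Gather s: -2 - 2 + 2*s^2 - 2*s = 2*s^2 - 2*s - 4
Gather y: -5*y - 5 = -5*y - 5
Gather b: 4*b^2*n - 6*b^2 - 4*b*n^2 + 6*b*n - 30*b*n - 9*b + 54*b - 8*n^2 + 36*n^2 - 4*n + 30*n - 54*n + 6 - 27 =b^2*(4*n - 6) + b*(-4*n^2 - 24*n + 45) + 28*n^2 - 28*n - 21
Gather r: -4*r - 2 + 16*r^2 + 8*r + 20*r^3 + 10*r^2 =20*r^3 + 26*r^2 + 4*r - 2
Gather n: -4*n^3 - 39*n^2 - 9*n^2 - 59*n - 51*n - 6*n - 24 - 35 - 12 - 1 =-4*n^3 - 48*n^2 - 116*n - 72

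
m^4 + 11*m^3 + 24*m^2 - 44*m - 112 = (m - 2)*(m + 2)*(m + 4)*(m + 7)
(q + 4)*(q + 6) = q^2 + 10*q + 24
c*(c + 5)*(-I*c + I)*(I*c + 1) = c^4 + 4*c^3 - I*c^3 - 5*c^2 - 4*I*c^2 + 5*I*c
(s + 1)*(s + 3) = s^2 + 4*s + 3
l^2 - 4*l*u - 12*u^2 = (l - 6*u)*(l + 2*u)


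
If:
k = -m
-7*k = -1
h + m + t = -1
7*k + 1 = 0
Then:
No Solution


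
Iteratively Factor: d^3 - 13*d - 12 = (d + 1)*(d^2 - d - 12) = (d - 4)*(d + 1)*(d + 3)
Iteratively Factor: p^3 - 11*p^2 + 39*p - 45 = (p - 3)*(p^2 - 8*p + 15) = (p - 5)*(p - 3)*(p - 3)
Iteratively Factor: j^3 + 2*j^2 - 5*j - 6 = (j + 1)*(j^2 + j - 6) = (j + 1)*(j + 3)*(j - 2)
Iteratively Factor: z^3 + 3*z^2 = (z + 3)*(z^2) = z*(z + 3)*(z)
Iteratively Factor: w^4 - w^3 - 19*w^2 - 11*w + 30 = (w + 2)*(w^3 - 3*w^2 - 13*w + 15) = (w + 2)*(w + 3)*(w^2 - 6*w + 5) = (w - 1)*(w + 2)*(w + 3)*(w - 5)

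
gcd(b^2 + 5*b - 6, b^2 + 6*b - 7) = b - 1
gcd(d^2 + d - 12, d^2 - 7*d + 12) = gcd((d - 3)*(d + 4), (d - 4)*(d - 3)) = d - 3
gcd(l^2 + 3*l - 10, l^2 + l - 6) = l - 2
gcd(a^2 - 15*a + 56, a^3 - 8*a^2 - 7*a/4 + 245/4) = a - 7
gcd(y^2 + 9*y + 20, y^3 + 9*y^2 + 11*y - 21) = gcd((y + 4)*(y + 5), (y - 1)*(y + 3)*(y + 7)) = 1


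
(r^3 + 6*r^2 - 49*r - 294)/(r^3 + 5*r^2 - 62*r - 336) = (r - 7)/(r - 8)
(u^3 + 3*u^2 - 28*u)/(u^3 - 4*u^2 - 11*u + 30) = u*(u^2 + 3*u - 28)/(u^3 - 4*u^2 - 11*u + 30)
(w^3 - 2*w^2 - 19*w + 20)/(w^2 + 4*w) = w - 6 + 5/w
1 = 1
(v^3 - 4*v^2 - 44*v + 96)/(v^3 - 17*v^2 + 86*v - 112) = (v + 6)/(v - 7)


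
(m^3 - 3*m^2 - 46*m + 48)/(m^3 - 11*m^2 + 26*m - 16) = (m + 6)/(m - 2)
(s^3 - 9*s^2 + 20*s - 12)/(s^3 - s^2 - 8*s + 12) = (s^2 - 7*s + 6)/(s^2 + s - 6)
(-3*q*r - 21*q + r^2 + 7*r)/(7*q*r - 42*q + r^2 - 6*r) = (-3*q*r - 21*q + r^2 + 7*r)/(7*q*r - 42*q + r^2 - 6*r)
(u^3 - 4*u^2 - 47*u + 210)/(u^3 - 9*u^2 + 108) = (u^2 + 2*u - 35)/(u^2 - 3*u - 18)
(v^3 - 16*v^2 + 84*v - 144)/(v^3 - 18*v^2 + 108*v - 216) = (v - 4)/(v - 6)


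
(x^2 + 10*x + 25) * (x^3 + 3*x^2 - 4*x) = x^5 + 13*x^4 + 51*x^3 + 35*x^2 - 100*x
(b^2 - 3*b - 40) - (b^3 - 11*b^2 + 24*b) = -b^3 + 12*b^2 - 27*b - 40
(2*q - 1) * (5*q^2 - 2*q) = 10*q^3 - 9*q^2 + 2*q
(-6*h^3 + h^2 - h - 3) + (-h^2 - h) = -6*h^3 - 2*h - 3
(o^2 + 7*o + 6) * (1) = o^2 + 7*o + 6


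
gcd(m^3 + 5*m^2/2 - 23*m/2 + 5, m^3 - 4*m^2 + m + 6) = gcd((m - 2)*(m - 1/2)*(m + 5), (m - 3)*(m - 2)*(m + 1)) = m - 2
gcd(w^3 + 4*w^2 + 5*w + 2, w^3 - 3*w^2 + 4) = w + 1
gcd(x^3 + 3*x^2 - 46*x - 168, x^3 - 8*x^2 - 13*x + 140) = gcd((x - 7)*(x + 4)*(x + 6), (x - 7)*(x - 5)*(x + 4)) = x^2 - 3*x - 28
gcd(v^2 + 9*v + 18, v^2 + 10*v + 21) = v + 3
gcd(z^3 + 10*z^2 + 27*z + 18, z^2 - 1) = z + 1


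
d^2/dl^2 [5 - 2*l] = 0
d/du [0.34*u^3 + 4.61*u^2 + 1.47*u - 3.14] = 1.02*u^2 + 9.22*u + 1.47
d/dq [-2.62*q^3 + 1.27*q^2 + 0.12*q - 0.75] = -7.86*q^2 + 2.54*q + 0.12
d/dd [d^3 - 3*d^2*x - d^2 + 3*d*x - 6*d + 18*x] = 3*d^2 - 6*d*x - 2*d + 3*x - 6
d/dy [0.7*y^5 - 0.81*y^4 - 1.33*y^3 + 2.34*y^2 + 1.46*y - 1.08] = 3.5*y^4 - 3.24*y^3 - 3.99*y^2 + 4.68*y + 1.46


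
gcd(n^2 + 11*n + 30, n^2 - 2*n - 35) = n + 5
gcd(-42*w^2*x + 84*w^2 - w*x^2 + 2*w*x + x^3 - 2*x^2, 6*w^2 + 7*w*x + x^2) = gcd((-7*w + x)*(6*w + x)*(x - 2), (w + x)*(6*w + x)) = 6*w + x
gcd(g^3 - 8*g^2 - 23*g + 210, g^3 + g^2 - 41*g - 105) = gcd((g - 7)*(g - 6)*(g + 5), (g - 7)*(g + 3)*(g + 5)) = g^2 - 2*g - 35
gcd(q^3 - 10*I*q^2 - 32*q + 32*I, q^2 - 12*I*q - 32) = q - 4*I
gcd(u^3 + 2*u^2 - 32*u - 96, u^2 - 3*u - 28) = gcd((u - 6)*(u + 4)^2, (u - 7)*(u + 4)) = u + 4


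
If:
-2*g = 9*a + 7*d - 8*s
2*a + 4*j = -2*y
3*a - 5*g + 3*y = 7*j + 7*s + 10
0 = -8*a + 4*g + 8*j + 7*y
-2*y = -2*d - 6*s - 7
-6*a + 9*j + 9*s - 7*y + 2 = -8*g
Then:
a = -26571/6829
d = 20427/6829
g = -54987/6829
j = 59539/13658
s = -51531/13658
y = -32968/6829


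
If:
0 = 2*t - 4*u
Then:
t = 2*u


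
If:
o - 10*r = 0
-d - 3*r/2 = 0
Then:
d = -3*r/2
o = 10*r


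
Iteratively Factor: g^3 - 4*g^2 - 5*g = (g)*(g^2 - 4*g - 5) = g*(g - 5)*(g + 1)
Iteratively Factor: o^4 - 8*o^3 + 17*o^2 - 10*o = (o - 2)*(o^3 - 6*o^2 + 5*o) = (o - 2)*(o - 1)*(o^2 - 5*o) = o*(o - 2)*(o - 1)*(o - 5)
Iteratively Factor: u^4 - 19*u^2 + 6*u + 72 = (u - 3)*(u^3 + 3*u^2 - 10*u - 24) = (u - 3)*(u + 4)*(u^2 - u - 6) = (u - 3)^2*(u + 4)*(u + 2)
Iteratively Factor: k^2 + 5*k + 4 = (k + 1)*(k + 4)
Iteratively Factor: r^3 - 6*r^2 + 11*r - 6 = (r - 2)*(r^2 - 4*r + 3) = (r - 2)*(r - 1)*(r - 3)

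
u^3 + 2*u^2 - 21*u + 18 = (u - 3)*(u - 1)*(u + 6)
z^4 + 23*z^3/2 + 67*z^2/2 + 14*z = z*(z + 1/2)*(z + 4)*(z + 7)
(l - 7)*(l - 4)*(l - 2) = l^3 - 13*l^2 + 50*l - 56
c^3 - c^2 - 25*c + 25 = (c - 5)*(c - 1)*(c + 5)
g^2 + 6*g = g*(g + 6)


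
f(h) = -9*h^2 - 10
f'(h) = -18*h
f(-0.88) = -16.97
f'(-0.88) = 15.84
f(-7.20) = -476.56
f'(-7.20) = 129.60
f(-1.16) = -22.11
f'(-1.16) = 20.88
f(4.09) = -160.55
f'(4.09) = -73.62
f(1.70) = -36.01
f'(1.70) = -30.60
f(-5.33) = -265.68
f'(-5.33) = 95.94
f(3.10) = -96.49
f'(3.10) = -55.80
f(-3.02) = -92.08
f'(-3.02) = 54.36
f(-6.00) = -334.00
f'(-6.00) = 108.00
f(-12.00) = -1306.00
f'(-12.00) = 216.00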